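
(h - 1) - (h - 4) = 3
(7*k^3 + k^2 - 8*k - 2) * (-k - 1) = -7*k^4 - 8*k^3 + 7*k^2 + 10*k + 2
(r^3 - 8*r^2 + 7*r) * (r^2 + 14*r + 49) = r^5 + 6*r^4 - 56*r^3 - 294*r^2 + 343*r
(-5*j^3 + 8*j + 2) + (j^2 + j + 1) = -5*j^3 + j^2 + 9*j + 3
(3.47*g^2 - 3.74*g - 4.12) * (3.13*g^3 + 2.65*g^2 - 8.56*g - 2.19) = 10.8611*g^5 - 2.5107*g^4 - 52.5098*g^3 + 13.4971*g^2 + 43.4578*g + 9.0228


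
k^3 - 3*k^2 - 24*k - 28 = (k - 7)*(k + 2)^2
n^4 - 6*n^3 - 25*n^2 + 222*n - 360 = (n - 5)*(n - 4)*(n - 3)*(n + 6)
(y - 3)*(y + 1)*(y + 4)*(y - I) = y^4 + 2*y^3 - I*y^3 - 11*y^2 - 2*I*y^2 - 12*y + 11*I*y + 12*I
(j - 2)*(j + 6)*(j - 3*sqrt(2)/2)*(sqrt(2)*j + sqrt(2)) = sqrt(2)*j^4 - 3*j^3 + 5*sqrt(2)*j^3 - 15*j^2 - 8*sqrt(2)*j^2 - 12*sqrt(2)*j + 24*j + 36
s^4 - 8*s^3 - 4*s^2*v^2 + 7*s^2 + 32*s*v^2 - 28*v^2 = (s - 7)*(s - 1)*(s - 2*v)*(s + 2*v)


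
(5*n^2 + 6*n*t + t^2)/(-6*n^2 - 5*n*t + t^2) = (5*n + t)/(-6*n + t)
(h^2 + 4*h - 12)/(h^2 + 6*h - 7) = (h^2 + 4*h - 12)/(h^2 + 6*h - 7)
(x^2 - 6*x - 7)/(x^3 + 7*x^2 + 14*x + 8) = (x - 7)/(x^2 + 6*x + 8)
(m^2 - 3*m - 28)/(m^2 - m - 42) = (m + 4)/(m + 6)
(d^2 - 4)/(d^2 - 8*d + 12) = (d + 2)/(d - 6)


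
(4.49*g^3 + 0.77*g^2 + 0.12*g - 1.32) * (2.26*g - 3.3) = 10.1474*g^4 - 13.0768*g^3 - 2.2698*g^2 - 3.3792*g + 4.356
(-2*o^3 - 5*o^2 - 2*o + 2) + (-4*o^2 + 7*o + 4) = -2*o^3 - 9*o^2 + 5*o + 6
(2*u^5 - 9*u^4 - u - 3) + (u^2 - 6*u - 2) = 2*u^5 - 9*u^4 + u^2 - 7*u - 5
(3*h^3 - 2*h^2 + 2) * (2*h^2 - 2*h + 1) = 6*h^5 - 10*h^4 + 7*h^3 + 2*h^2 - 4*h + 2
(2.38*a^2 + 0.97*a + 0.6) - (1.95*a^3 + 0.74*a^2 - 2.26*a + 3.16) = -1.95*a^3 + 1.64*a^2 + 3.23*a - 2.56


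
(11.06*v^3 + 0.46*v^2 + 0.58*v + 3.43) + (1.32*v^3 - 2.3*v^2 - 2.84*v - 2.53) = 12.38*v^3 - 1.84*v^2 - 2.26*v + 0.9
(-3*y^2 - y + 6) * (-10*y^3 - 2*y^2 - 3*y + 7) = 30*y^5 + 16*y^4 - 49*y^3 - 30*y^2 - 25*y + 42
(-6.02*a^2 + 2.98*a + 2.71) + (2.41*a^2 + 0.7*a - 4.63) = -3.61*a^2 + 3.68*a - 1.92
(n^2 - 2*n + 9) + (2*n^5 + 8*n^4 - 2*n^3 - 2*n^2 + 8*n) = 2*n^5 + 8*n^4 - 2*n^3 - n^2 + 6*n + 9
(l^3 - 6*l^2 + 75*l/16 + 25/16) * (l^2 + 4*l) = l^5 - 2*l^4 - 309*l^3/16 + 325*l^2/16 + 25*l/4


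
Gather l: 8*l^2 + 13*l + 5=8*l^2 + 13*l + 5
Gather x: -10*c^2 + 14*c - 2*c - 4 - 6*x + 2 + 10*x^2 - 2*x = -10*c^2 + 12*c + 10*x^2 - 8*x - 2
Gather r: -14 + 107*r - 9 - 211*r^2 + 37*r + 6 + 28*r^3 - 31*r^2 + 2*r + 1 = 28*r^3 - 242*r^2 + 146*r - 16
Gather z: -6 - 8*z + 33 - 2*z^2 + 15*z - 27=-2*z^2 + 7*z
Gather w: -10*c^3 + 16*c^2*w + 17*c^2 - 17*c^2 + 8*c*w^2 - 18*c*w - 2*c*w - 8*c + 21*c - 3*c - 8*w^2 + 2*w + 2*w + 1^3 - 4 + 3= -10*c^3 + 10*c + w^2*(8*c - 8) + w*(16*c^2 - 20*c + 4)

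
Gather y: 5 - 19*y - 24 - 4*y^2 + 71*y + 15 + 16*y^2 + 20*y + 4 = 12*y^2 + 72*y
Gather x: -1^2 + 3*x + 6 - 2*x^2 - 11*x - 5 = -2*x^2 - 8*x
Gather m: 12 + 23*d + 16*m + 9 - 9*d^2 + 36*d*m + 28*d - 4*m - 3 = -9*d^2 + 51*d + m*(36*d + 12) + 18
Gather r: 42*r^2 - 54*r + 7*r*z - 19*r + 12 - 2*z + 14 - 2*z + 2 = 42*r^2 + r*(7*z - 73) - 4*z + 28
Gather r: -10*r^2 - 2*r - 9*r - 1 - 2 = -10*r^2 - 11*r - 3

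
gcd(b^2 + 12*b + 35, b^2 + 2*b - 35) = b + 7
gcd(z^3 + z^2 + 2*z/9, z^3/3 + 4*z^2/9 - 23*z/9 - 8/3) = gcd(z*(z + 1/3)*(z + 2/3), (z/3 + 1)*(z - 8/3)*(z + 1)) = 1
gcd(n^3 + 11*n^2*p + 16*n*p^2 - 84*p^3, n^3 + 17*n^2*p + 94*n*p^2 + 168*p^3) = n^2 + 13*n*p + 42*p^2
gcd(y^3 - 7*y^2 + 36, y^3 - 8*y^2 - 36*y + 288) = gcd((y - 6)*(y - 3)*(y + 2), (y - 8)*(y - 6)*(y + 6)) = y - 6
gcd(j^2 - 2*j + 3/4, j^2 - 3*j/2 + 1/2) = j - 1/2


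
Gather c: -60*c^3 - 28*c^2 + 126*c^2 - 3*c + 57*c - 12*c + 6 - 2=-60*c^3 + 98*c^2 + 42*c + 4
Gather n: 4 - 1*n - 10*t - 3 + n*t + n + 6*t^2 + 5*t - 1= n*t + 6*t^2 - 5*t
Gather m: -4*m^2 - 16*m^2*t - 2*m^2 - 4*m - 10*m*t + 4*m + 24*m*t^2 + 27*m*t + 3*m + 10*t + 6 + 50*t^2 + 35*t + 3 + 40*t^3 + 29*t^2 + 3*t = m^2*(-16*t - 6) + m*(24*t^2 + 17*t + 3) + 40*t^3 + 79*t^2 + 48*t + 9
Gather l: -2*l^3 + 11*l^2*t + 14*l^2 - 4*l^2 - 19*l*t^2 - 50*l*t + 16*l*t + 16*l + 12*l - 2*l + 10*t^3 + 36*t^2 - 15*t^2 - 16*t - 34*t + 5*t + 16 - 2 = -2*l^3 + l^2*(11*t + 10) + l*(-19*t^2 - 34*t + 26) + 10*t^3 + 21*t^2 - 45*t + 14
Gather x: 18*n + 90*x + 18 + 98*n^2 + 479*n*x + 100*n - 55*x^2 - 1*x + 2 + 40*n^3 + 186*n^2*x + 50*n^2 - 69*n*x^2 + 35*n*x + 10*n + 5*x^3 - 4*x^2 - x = 40*n^3 + 148*n^2 + 128*n + 5*x^3 + x^2*(-69*n - 59) + x*(186*n^2 + 514*n + 88) + 20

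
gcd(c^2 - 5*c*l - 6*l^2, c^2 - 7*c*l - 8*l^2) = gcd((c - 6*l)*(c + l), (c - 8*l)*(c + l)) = c + l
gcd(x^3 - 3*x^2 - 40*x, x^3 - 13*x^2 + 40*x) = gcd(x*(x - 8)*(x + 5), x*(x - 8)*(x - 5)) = x^2 - 8*x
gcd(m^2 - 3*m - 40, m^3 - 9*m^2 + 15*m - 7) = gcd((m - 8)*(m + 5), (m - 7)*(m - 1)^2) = 1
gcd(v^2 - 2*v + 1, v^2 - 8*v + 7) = v - 1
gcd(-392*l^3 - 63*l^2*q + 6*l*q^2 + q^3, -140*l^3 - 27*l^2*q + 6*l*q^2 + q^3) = 7*l + q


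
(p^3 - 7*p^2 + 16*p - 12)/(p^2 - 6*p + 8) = (p^2 - 5*p + 6)/(p - 4)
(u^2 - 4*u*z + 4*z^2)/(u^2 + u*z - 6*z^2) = (u - 2*z)/(u + 3*z)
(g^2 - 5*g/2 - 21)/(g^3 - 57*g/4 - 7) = 2*(g - 6)/(2*g^2 - 7*g - 4)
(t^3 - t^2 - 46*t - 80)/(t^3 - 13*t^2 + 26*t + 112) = (t + 5)/(t - 7)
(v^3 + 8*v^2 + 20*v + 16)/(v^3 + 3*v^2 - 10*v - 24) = (v + 2)/(v - 3)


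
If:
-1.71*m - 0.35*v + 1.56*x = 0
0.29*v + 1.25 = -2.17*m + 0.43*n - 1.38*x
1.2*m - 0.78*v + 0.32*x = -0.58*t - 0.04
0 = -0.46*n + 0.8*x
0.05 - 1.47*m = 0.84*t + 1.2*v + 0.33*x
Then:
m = -0.43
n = -0.84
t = 1.05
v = -0.03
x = -0.48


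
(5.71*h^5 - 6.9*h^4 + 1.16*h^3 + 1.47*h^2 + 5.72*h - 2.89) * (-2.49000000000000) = -14.2179*h^5 + 17.181*h^4 - 2.8884*h^3 - 3.6603*h^2 - 14.2428*h + 7.1961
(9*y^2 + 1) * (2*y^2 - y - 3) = 18*y^4 - 9*y^3 - 25*y^2 - y - 3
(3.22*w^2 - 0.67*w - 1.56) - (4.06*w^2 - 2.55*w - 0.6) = -0.839999999999999*w^2 + 1.88*w - 0.96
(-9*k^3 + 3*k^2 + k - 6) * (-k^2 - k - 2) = 9*k^5 + 6*k^4 + 14*k^3 - k^2 + 4*k + 12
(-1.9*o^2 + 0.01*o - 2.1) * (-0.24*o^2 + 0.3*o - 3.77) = 0.456*o^4 - 0.5724*o^3 + 7.67*o^2 - 0.6677*o + 7.917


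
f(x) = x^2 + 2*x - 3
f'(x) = 2*x + 2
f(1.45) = 2.00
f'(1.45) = 4.90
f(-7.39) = 36.83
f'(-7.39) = -12.78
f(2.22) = 6.37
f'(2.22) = 6.44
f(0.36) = -2.15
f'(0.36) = 2.72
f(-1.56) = -3.69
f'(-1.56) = -1.12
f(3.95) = 20.50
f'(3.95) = 9.90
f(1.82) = 3.95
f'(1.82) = 5.64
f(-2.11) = -2.77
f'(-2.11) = -2.22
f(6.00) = 45.00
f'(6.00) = 14.00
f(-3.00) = 0.00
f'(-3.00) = -4.00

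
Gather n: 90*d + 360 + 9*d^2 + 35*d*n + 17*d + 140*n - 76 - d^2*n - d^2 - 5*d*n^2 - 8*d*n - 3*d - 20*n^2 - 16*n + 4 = 8*d^2 + 104*d + n^2*(-5*d - 20) + n*(-d^2 + 27*d + 124) + 288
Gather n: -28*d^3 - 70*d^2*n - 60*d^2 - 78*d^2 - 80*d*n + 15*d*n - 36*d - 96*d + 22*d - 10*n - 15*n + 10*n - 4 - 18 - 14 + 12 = -28*d^3 - 138*d^2 - 110*d + n*(-70*d^2 - 65*d - 15) - 24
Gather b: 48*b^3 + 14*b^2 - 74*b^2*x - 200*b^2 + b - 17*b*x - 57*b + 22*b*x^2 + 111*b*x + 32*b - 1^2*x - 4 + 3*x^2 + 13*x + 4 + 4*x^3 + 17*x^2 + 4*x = 48*b^3 + b^2*(-74*x - 186) + b*(22*x^2 + 94*x - 24) + 4*x^3 + 20*x^2 + 16*x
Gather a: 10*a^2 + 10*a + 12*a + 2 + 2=10*a^2 + 22*a + 4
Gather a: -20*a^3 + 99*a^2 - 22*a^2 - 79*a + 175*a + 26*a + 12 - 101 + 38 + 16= -20*a^3 + 77*a^2 + 122*a - 35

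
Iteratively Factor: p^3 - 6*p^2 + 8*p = (p)*(p^2 - 6*p + 8) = p*(p - 4)*(p - 2)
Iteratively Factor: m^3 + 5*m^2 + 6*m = (m + 3)*(m^2 + 2*m) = m*(m + 3)*(m + 2)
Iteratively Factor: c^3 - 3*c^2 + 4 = (c - 2)*(c^2 - c - 2) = (c - 2)*(c + 1)*(c - 2)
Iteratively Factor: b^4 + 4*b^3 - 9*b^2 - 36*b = (b - 3)*(b^3 + 7*b^2 + 12*b) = (b - 3)*(b + 4)*(b^2 + 3*b) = (b - 3)*(b + 3)*(b + 4)*(b)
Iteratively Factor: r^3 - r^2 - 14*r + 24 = (r - 2)*(r^2 + r - 12) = (r - 2)*(r + 4)*(r - 3)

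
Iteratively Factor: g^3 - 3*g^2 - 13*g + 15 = (g + 3)*(g^2 - 6*g + 5) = (g - 1)*(g + 3)*(g - 5)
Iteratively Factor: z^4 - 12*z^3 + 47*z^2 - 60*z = (z - 3)*(z^3 - 9*z^2 + 20*z) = (z - 4)*(z - 3)*(z^2 - 5*z) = z*(z - 4)*(z - 3)*(z - 5)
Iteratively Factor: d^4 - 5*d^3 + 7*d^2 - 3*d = (d - 1)*(d^3 - 4*d^2 + 3*d) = (d - 1)^2*(d^2 - 3*d) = (d - 3)*(d - 1)^2*(d)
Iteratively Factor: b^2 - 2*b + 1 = (b - 1)*(b - 1)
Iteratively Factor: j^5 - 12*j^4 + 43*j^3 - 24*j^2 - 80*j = (j - 5)*(j^4 - 7*j^3 + 8*j^2 + 16*j) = (j - 5)*(j - 4)*(j^3 - 3*j^2 - 4*j) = (j - 5)*(j - 4)^2*(j^2 + j) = j*(j - 5)*(j - 4)^2*(j + 1)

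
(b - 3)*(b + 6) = b^2 + 3*b - 18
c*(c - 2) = c^2 - 2*c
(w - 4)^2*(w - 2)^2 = w^4 - 12*w^3 + 52*w^2 - 96*w + 64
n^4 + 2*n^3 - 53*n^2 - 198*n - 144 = (n - 8)*(n + 1)*(n + 3)*(n + 6)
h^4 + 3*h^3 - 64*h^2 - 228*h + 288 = (h - 8)*(h - 1)*(h + 6)^2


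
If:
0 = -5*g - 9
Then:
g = -9/5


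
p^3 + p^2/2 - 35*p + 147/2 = (p - 7/2)*(p - 3)*(p + 7)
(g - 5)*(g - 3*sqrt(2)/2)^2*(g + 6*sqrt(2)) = g^4 - 5*g^3 + 3*sqrt(2)*g^3 - 63*g^2/2 - 15*sqrt(2)*g^2 + 27*sqrt(2)*g + 315*g/2 - 135*sqrt(2)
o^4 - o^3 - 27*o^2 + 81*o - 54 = (o - 3)^2*(o - 1)*(o + 6)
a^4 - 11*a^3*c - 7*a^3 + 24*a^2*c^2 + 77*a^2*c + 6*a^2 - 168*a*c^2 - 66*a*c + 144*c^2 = (a - 6)*(a - 1)*(a - 8*c)*(a - 3*c)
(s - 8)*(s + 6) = s^2 - 2*s - 48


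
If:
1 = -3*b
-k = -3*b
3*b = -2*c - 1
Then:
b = -1/3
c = 0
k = -1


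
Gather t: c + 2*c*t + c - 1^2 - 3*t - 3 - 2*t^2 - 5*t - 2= 2*c - 2*t^2 + t*(2*c - 8) - 6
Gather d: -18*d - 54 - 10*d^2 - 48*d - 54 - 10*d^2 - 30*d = -20*d^2 - 96*d - 108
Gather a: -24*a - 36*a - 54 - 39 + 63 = -60*a - 30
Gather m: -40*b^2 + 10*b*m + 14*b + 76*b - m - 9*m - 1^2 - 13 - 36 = -40*b^2 + 90*b + m*(10*b - 10) - 50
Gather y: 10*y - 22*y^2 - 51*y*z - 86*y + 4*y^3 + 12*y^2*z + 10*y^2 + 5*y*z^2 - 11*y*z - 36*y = 4*y^3 + y^2*(12*z - 12) + y*(5*z^2 - 62*z - 112)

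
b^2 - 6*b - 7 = (b - 7)*(b + 1)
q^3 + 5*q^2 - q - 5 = (q - 1)*(q + 1)*(q + 5)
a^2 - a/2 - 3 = (a - 2)*(a + 3/2)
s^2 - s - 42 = (s - 7)*(s + 6)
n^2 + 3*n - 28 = (n - 4)*(n + 7)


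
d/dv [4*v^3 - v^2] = 2*v*(6*v - 1)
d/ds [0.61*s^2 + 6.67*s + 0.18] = 1.22*s + 6.67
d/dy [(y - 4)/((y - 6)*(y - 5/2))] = 4*(-y^2 + 8*y - 19)/(4*y^4 - 68*y^3 + 409*y^2 - 1020*y + 900)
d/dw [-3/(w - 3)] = 3/(w - 3)^2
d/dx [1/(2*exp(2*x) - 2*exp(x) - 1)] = (2 - 4*exp(x))*exp(x)/(-2*exp(2*x) + 2*exp(x) + 1)^2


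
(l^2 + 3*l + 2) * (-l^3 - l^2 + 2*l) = -l^5 - 4*l^4 - 3*l^3 + 4*l^2 + 4*l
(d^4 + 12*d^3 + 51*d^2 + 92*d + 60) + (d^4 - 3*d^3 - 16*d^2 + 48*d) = 2*d^4 + 9*d^3 + 35*d^2 + 140*d + 60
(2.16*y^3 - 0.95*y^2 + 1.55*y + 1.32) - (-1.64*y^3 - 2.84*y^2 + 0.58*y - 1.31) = 3.8*y^3 + 1.89*y^2 + 0.97*y + 2.63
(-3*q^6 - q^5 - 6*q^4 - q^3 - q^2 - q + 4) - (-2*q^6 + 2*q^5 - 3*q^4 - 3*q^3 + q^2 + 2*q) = -q^6 - 3*q^5 - 3*q^4 + 2*q^3 - 2*q^2 - 3*q + 4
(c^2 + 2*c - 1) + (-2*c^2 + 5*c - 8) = -c^2 + 7*c - 9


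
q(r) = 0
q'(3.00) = 0.00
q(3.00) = 0.00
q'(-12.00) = 0.00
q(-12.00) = 0.00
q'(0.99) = 0.00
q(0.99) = 0.00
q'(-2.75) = 0.00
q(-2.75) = 0.00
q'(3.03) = 0.00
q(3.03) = 0.00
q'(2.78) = 0.00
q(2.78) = 0.00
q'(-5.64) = 0.00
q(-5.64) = 0.00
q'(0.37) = 0.00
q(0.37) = 0.00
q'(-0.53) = 0.00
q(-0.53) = 0.00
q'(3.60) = 0.00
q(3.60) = 0.00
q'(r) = 0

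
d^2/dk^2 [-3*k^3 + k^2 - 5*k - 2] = 2 - 18*k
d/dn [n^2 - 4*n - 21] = 2*n - 4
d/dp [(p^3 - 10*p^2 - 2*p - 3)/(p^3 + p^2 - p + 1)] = (11*p^4 + 2*p^3 + 24*p^2 - 14*p - 5)/(p^6 + 2*p^5 - p^4 + 3*p^2 - 2*p + 1)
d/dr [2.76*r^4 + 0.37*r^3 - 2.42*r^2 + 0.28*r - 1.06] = 11.04*r^3 + 1.11*r^2 - 4.84*r + 0.28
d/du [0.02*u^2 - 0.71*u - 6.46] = 0.04*u - 0.71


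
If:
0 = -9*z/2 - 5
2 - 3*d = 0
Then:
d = 2/3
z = -10/9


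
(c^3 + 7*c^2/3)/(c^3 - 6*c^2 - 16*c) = c*(3*c + 7)/(3*(c^2 - 6*c - 16))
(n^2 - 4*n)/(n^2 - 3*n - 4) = n/(n + 1)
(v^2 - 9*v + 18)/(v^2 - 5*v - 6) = (v - 3)/(v + 1)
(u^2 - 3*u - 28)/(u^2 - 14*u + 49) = (u + 4)/(u - 7)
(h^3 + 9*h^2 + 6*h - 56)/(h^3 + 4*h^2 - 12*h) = (h^2 + 11*h + 28)/(h*(h + 6))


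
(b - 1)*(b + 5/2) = b^2 + 3*b/2 - 5/2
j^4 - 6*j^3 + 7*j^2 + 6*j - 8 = (j - 4)*(j - 2)*(j - 1)*(j + 1)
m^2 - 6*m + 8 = (m - 4)*(m - 2)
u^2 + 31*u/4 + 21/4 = (u + 3/4)*(u + 7)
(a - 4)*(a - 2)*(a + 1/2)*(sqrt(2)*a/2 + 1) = sqrt(2)*a^4/2 - 11*sqrt(2)*a^3/4 + a^3 - 11*a^2/2 + 5*sqrt(2)*a^2/2 + 2*sqrt(2)*a + 5*a + 4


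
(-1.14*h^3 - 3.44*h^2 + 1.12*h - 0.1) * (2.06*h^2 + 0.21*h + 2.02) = -2.3484*h^5 - 7.3258*h^4 - 0.718*h^3 - 6.9196*h^2 + 2.2414*h - 0.202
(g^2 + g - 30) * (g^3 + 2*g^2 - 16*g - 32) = g^5 + 3*g^4 - 44*g^3 - 108*g^2 + 448*g + 960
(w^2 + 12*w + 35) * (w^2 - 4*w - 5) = w^4 + 8*w^3 - 18*w^2 - 200*w - 175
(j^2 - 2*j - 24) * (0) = 0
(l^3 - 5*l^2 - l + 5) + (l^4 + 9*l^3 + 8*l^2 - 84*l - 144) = l^4 + 10*l^3 + 3*l^2 - 85*l - 139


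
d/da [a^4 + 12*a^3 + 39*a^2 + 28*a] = 4*a^3 + 36*a^2 + 78*a + 28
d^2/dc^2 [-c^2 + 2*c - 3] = -2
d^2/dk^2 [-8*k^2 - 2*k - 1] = -16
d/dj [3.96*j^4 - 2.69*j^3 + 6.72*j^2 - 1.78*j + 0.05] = 15.84*j^3 - 8.07*j^2 + 13.44*j - 1.78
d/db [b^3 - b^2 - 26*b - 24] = 3*b^2 - 2*b - 26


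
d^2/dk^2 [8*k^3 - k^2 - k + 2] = 48*k - 2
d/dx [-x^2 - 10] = -2*x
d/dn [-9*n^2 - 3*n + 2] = -18*n - 3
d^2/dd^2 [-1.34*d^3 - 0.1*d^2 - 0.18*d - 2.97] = -8.04*d - 0.2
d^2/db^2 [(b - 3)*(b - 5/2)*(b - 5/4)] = 6*b - 27/2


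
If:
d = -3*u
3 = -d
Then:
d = -3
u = 1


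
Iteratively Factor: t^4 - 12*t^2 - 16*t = (t - 4)*(t^3 + 4*t^2 + 4*t) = (t - 4)*(t + 2)*(t^2 + 2*t) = t*(t - 4)*(t + 2)*(t + 2)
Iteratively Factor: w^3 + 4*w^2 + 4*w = (w + 2)*(w^2 + 2*w) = (w + 2)^2*(w)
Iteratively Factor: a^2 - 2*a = (a - 2)*(a)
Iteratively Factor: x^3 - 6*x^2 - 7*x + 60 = (x - 5)*(x^2 - x - 12) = (x - 5)*(x + 3)*(x - 4)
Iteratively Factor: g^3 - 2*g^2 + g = (g - 1)*(g^2 - g) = (g - 1)^2*(g)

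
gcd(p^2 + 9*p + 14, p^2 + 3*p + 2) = p + 2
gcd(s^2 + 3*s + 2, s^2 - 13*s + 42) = 1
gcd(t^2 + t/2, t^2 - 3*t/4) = t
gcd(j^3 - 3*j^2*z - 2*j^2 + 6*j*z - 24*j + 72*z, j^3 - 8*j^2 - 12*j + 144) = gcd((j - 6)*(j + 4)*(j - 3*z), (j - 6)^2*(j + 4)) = j^2 - 2*j - 24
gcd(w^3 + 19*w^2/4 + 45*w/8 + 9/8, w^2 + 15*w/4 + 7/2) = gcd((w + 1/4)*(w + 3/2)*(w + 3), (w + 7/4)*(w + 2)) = 1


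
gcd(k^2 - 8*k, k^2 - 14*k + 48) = k - 8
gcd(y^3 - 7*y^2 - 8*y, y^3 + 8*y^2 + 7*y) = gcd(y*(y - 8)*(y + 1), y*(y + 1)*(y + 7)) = y^2 + y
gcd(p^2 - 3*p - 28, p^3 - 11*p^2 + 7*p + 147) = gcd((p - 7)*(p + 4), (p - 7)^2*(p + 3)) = p - 7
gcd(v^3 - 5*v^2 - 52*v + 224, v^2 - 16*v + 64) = v - 8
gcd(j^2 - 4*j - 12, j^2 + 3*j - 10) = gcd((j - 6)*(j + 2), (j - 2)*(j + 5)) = 1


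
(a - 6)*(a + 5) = a^2 - a - 30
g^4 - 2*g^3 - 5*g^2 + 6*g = g*(g - 3)*(g - 1)*(g + 2)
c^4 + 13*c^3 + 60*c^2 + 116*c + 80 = (c + 2)^2*(c + 4)*(c + 5)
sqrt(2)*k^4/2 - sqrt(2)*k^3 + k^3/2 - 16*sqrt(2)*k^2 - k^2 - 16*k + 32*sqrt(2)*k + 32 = (k - 2)*(k - 4*sqrt(2))*(k + 4*sqrt(2))*(sqrt(2)*k/2 + 1/2)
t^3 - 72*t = t*(t - 6*sqrt(2))*(t + 6*sqrt(2))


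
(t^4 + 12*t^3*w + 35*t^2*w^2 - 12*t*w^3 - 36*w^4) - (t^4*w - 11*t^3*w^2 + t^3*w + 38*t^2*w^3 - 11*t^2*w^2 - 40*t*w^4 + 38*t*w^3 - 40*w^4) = -t^4*w + t^4 + 11*t^3*w^2 + 11*t^3*w - 38*t^2*w^3 + 46*t^2*w^2 + 40*t*w^4 - 50*t*w^3 + 4*w^4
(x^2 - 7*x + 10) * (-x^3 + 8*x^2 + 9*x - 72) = -x^5 + 15*x^4 - 57*x^3 - 55*x^2 + 594*x - 720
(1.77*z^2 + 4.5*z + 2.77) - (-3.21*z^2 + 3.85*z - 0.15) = 4.98*z^2 + 0.65*z + 2.92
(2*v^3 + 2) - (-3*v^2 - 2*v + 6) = 2*v^3 + 3*v^2 + 2*v - 4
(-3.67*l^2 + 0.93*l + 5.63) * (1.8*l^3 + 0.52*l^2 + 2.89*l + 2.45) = -6.606*l^5 - 0.2344*l^4 + 0.0112999999999985*l^3 - 3.3762*l^2 + 18.5492*l + 13.7935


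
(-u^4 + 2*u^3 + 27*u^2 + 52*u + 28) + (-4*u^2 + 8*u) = -u^4 + 2*u^3 + 23*u^2 + 60*u + 28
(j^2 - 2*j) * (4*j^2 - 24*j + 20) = 4*j^4 - 32*j^3 + 68*j^2 - 40*j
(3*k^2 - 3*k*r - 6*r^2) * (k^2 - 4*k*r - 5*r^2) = 3*k^4 - 15*k^3*r - 9*k^2*r^2 + 39*k*r^3 + 30*r^4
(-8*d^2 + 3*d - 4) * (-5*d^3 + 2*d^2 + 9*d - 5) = 40*d^5 - 31*d^4 - 46*d^3 + 59*d^2 - 51*d + 20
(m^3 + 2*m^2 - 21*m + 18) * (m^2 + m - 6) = m^5 + 3*m^4 - 25*m^3 - 15*m^2 + 144*m - 108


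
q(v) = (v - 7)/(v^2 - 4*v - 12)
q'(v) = (4 - 2*v)*(v - 7)/(v^2 - 4*v - 12)^2 + 1/(v^2 - 4*v - 12) = (v^2 - 4*v - 2*(v - 7)*(v - 2) - 12)/(-v^2 + 4*v + 12)^2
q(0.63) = 0.45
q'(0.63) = -0.16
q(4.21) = 0.25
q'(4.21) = 0.01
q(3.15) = 0.26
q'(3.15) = -0.03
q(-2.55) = -2.03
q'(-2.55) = -3.72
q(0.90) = 0.41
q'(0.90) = -0.13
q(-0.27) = 0.67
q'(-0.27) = -0.37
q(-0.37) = 0.71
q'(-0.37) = -0.42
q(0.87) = 0.42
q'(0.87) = -0.13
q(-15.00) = -0.08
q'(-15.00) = -0.00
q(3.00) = 0.27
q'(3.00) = -0.03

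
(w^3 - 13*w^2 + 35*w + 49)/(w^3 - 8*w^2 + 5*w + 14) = (w - 7)/(w - 2)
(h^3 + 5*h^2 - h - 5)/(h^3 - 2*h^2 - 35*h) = (h^2 - 1)/(h*(h - 7))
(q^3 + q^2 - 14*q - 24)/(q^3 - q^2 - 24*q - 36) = (q - 4)/(q - 6)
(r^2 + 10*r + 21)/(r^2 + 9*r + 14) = (r + 3)/(r + 2)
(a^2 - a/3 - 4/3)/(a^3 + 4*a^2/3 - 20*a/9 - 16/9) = 3*(a + 1)/(3*a^2 + 8*a + 4)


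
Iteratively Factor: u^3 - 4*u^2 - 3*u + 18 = (u + 2)*(u^2 - 6*u + 9) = (u - 3)*(u + 2)*(u - 3)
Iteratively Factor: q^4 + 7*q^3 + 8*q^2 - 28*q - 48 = (q + 4)*(q^3 + 3*q^2 - 4*q - 12) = (q - 2)*(q + 4)*(q^2 + 5*q + 6) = (q - 2)*(q + 3)*(q + 4)*(q + 2)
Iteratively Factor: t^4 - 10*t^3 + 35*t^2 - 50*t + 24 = (t - 3)*(t^3 - 7*t^2 + 14*t - 8) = (t - 3)*(t - 2)*(t^2 - 5*t + 4) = (t - 3)*(t - 2)*(t - 1)*(t - 4)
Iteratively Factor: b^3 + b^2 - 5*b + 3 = (b - 1)*(b^2 + 2*b - 3) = (b - 1)*(b + 3)*(b - 1)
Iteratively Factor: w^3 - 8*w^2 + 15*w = (w - 5)*(w^2 - 3*w) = (w - 5)*(w - 3)*(w)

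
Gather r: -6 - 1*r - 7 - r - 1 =-2*r - 14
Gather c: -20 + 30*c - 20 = 30*c - 40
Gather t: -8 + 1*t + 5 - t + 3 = 0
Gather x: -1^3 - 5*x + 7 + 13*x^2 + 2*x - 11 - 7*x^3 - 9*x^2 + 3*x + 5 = -7*x^3 + 4*x^2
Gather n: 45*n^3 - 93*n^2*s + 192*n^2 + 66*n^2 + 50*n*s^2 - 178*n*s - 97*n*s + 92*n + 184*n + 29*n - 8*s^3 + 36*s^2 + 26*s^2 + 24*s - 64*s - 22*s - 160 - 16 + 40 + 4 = 45*n^3 + n^2*(258 - 93*s) + n*(50*s^2 - 275*s + 305) - 8*s^3 + 62*s^2 - 62*s - 132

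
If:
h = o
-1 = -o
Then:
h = 1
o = 1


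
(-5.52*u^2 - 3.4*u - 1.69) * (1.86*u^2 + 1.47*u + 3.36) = -10.2672*u^4 - 14.4384*u^3 - 26.6886*u^2 - 13.9083*u - 5.6784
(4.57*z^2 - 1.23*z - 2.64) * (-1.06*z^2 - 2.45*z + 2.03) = -4.8442*z^4 - 9.8927*z^3 + 15.089*z^2 + 3.9711*z - 5.3592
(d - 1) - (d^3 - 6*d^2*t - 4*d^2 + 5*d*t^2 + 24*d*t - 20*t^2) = -d^3 + 6*d^2*t + 4*d^2 - 5*d*t^2 - 24*d*t + d + 20*t^2 - 1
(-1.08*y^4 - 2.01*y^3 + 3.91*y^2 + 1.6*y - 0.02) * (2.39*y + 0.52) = -2.5812*y^5 - 5.3655*y^4 + 8.2997*y^3 + 5.8572*y^2 + 0.7842*y - 0.0104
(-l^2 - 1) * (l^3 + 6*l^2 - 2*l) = -l^5 - 6*l^4 + l^3 - 6*l^2 + 2*l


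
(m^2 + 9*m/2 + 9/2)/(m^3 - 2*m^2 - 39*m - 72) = (m + 3/2)/(m^2 - 5*m - 24)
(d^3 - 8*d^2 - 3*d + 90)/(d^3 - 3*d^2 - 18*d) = (d - 5)/d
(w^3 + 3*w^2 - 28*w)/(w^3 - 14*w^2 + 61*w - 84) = w*(w + 7)/(w^2 - 10*w + 21)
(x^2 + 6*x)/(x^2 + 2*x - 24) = x/(x - 4)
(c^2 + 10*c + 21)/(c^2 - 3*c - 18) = (c + 7)/(c - 6)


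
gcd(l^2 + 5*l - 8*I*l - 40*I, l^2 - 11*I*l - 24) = l - 8*I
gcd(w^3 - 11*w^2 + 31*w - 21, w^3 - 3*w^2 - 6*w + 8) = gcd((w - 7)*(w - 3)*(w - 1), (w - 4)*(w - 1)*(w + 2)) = w - 1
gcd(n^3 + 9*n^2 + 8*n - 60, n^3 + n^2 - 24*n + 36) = n^2 + 4*n - 12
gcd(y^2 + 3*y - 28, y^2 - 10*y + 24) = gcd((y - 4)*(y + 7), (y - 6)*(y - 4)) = y - 4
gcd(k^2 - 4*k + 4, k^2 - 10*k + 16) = k - 2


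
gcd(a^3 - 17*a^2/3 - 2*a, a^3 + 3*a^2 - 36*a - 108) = a - 6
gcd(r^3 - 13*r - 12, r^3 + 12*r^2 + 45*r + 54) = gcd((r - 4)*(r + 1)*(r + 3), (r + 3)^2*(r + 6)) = r + 3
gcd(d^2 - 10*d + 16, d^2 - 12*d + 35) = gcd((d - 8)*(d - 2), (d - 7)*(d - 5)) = 1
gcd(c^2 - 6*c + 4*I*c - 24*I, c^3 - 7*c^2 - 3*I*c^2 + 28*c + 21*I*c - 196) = c + 4*I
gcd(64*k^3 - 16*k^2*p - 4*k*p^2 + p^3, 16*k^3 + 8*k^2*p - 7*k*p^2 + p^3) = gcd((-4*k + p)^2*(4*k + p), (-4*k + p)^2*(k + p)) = 16*k^2 - 8*k*p + p^2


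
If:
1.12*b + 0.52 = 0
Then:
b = -0.46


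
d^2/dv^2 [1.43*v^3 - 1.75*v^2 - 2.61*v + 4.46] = 8.58*v - 3.5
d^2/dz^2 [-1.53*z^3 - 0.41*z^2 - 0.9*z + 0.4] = -9.18*z - 0.82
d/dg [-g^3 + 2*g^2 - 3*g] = -3*g^2 + 4*g - 3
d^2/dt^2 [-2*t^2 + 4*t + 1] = -4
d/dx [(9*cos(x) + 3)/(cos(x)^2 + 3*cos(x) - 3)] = 3*(3*cos(x)^2 + 2*cos(x) + 12)*sin(x)/(cos(x)^2 + 3*cos(x) - 3)^2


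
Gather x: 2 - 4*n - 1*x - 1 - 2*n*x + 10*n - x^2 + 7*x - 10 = 6*n - x^2 + x*(6 - 2*n) - 9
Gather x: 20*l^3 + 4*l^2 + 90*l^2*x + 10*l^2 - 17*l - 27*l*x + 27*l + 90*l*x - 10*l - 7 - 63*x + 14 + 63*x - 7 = 20*l^3 + 14*l^2 + x*(90*l^2 + 63*l)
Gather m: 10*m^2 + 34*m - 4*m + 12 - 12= 10*m^2 + 30*m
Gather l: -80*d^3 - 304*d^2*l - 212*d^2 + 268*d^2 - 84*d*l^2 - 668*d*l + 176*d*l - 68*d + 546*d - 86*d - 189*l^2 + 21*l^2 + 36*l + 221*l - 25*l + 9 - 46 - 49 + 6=-80*d^3 + 56*d^2 + 392*d + l^2*(-84*d - 168) + l*(-304*d^2 - 492*d + 232) - 80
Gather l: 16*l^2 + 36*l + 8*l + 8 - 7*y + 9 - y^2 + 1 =16*l^2 + 44*l - y^2 - 7*y + 18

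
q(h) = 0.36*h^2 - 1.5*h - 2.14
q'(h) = 0.72*h - 1.5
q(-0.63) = -1.05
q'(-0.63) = -1.95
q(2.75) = -3.54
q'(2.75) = 0.48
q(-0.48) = -1.34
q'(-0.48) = -1.85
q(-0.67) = -0.97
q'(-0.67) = -1.98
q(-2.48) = 3.79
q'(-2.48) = -3.29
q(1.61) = -3.62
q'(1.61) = -0.34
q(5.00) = -0.64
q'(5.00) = 2.10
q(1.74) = -3.66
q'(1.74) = -0.25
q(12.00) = 31.70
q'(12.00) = 7.14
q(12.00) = 31.70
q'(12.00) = 7.14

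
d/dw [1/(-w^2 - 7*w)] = (2*w + 7)/(w^2*(w + 7)^2)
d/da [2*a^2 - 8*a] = 4*a - 8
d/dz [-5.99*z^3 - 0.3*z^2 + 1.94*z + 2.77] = -17.97*z^2 - 0.6*z + 1.94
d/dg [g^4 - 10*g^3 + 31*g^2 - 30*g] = 4*g^3 - 30*g^2 + 62*g - 30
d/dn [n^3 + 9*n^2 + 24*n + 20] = 3*n^2 + 18*n + 24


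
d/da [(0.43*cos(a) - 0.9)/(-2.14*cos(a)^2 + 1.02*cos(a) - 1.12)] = (-0.9202*cos(a)^2 + 3.852*cos(a) - 0.4364)*sin(a)/(4.5796*cos(a)^4 - 4.3656*cos(a)^3 + 5.834*cos(a)^2 - 2.2848*cos(a) + 1.2544)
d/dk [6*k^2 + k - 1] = 12*k + 1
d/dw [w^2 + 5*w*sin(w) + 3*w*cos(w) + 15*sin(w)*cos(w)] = -3*w*sin(w) + 5*w*cos(w) + 2*w + 5*sin(w) + 3*cos(w) + 15*cos(2*w)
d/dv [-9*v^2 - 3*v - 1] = -18*v - 3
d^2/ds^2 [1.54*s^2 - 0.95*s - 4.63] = 3.08000000000000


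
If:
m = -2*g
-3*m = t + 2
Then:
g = t/6 + 1/3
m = -t/3 - 2/3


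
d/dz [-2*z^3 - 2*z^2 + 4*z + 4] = -6*z^2 - 4*z + 4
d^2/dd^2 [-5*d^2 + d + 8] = -10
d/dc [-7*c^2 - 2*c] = -14*c - 2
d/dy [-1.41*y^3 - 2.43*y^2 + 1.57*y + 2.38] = -4.23*y^2 - 4.86*y + 1.57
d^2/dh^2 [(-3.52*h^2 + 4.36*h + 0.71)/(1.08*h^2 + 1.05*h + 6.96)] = (18.154368*h^3 + 163.72368*h^2 - 191.808648*h - 413.86293)/(1.259712*h^6 + 3.67416*h^5 + 27.926532*h^4 + 48.513465*h^3 + 179.970984*h^2 + 152.59104*h + 337.153536)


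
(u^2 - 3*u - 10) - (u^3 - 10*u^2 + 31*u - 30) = -u^3 + 11*u^2 - 34*u + 20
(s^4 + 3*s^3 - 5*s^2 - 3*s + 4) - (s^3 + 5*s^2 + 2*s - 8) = s^4 + 2*s^3 - 10*s^2 - 5*s + 12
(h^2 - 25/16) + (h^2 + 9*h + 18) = 2*h^2 + 9*h + 263/16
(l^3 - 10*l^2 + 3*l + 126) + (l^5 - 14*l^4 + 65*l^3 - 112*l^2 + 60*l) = l^5 - 14*l^4 + 66*l^3 - 122*l^2 + 63*l + 126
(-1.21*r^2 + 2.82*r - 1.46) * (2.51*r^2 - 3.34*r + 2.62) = -3.0371*r^4 + 11.1196*r^3 - 16.2536*r^2 + 12.2648*r - 3.8252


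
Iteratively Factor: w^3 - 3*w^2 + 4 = (w - 2)*(w^2 - w - 2) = (w - 2)^2*(w + 1)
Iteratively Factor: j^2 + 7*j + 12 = (j + 3)*(j + 4)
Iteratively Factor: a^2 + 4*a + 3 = (a + 1)*(a + 3)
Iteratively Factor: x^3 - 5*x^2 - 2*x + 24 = (x - 4)*(x^2 - x - 6) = (x - 4)*(x - 3)*(x + 2)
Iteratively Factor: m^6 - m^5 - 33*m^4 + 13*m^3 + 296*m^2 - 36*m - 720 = (m - 5)*(m^5 + 4*m^4 - 13*m^3 - 52*m^2 + 36*m + 144) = (m - 5)*(m - 3)*(m^4 + 7*m^3 + 8*m^2 - 28*m - 48) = (m - 5)*(m - 3)*(m - 2)*(m^3 + 9*m^2 + 26*m + 24) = (m - 5)*(m - 3)*(m - 2)*(m + 4)*(m^2 + 5*m + 6) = (m - 5)*(m - 3)*(m - 2)*(m + 2)*(m + 4)*(m + 3)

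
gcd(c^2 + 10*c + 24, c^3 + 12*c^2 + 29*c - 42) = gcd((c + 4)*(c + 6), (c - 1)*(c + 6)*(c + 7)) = c + 6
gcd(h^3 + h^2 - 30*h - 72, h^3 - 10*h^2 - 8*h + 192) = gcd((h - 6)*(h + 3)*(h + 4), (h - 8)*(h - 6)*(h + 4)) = h^2 - 2*h - 24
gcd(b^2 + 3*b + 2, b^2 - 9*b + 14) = 1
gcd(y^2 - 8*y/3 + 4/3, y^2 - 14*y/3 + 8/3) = y - 2/3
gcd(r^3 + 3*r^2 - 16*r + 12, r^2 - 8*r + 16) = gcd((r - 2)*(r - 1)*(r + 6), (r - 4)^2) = 1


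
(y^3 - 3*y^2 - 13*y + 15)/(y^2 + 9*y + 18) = (y^2 - 6*y + 5)/(y + 6)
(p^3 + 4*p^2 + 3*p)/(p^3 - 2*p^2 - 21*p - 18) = p/(p - 6)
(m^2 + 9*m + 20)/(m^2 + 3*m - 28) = (m^2 + 9*m + 20)/(m^2 + 3*m - 28)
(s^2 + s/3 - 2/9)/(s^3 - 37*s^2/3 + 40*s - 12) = (s + 2/3)/(s^2 - 12*s + 36)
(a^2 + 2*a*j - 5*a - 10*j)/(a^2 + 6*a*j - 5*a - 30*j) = (a + 2*j)/(a + 6*j)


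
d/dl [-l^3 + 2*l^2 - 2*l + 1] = -3*l^2 + 4*l - 2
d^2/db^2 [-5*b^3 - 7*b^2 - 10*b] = -30*b - 14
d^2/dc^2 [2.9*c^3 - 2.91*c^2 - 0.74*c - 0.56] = 17.4*c - 5.82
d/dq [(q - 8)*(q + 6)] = 2*q - 2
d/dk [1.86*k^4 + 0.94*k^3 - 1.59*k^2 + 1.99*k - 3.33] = 7.44*k^3 + 2.82*k^2 - 3.18*k + 1.99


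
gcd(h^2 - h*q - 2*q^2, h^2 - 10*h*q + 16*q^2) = -h + 2*q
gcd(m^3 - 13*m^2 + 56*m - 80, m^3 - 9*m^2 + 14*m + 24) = m - 4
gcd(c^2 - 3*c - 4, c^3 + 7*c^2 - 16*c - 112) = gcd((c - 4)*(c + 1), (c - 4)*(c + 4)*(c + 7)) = c - 4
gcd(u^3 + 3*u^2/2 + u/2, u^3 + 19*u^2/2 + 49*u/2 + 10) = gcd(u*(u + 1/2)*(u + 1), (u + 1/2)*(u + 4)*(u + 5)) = u + 1/2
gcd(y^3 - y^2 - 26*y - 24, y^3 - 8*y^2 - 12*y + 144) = y^2 - 2*y - 24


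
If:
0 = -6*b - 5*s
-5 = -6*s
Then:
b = -25/36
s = 5/6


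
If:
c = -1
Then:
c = -1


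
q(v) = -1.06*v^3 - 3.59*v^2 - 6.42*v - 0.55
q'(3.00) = -56.58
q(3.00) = -80.74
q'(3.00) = -56.58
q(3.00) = -80.74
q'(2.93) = -54.76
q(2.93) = -76.84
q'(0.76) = -13.71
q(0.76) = -7.97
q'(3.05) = -57.90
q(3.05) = -83.60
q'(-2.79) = -11.14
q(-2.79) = 12.44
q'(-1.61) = -3.10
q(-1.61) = 4.90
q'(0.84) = -14.70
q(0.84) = -9.10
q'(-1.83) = -3.93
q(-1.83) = 5.67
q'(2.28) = -39.32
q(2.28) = -46.41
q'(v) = -3.18*v^2 - 7.18*v - 6.42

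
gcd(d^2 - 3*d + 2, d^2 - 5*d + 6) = d - 2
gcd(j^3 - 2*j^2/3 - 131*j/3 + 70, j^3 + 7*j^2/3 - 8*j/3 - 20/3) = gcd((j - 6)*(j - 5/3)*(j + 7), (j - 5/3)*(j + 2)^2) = j - 5/3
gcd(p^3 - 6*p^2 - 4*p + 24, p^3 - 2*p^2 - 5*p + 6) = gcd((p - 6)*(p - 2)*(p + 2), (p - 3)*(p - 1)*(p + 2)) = p + 2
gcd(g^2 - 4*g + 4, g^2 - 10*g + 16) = g - 2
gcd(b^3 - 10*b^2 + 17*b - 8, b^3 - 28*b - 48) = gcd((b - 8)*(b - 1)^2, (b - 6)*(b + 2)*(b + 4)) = 1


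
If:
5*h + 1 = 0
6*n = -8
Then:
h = -1/5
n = -4/3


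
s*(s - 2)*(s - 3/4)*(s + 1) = s^4 - 7*s^3/4 - 5*s^2/4 + 3*s/2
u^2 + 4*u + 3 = (u + 1)*(u + 3)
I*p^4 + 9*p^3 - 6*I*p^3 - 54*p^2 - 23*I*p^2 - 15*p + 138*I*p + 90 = (p - 6)*(p - 5*I)*(p - 3*I)*(I*p + 1)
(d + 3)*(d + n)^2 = d^3 + 2*d^2*n + 3*d^2 + d*n^2 + 6*d*n + 3*n^2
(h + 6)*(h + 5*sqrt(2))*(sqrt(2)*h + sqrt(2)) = sqrt(2)*h^3 + 7*sqrt(2)*h^2 + 10*h^2 + 6*sqrt(2)*h + 70*h + 60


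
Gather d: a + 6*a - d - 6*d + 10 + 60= 7*a - 7*d + 70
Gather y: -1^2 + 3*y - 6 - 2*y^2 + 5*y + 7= -2*y^2 + 8*y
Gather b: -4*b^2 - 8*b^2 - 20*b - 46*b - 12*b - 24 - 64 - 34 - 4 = -12*b^2 - 78*b - 126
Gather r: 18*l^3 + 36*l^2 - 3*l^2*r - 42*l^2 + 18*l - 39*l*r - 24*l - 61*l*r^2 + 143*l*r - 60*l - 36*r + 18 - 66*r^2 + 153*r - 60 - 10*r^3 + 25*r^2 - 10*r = 18*l^3 - 6*l^2 - 66*l - 10*r^3 + r^2*(-61*l - 41) + r*(-3*l^2 + 104*l + 107) - 42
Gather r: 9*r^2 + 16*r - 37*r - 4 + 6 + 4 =9*r^2 - 21*r + 6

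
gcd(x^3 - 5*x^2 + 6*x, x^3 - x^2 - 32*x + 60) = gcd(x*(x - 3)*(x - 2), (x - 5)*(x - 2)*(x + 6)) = x - 2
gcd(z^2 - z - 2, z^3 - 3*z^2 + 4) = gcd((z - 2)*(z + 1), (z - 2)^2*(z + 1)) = z^2 - z - 2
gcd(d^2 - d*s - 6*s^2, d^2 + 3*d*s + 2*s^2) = d + 2*s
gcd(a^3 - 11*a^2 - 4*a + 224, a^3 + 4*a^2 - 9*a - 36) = a + 4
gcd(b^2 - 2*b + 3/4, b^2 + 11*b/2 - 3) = b - 1/2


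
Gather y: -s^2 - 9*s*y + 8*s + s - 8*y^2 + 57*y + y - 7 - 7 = -s^2 + 9*s - 8*y^2 + y*(58 - 9*s) - 14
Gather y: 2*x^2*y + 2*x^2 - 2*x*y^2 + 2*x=2*x^2*y + 2*x^2 - 2*x*y^2 + 2*x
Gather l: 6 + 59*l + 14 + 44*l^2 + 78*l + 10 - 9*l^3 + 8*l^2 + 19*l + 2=-9*l^3 + 52*l^2 + 156*l + 32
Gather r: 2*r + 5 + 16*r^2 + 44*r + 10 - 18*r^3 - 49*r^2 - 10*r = -18*r^3 - 33*r^2 + 36*r + 15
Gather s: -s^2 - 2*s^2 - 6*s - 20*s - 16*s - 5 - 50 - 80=-3*s^2 - 42*s - 135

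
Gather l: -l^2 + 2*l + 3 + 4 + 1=-l^2 + 2*l + 8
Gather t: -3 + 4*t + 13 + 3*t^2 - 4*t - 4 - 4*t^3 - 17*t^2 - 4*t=-4*t^3 - 14*t^2 - 4*t + 6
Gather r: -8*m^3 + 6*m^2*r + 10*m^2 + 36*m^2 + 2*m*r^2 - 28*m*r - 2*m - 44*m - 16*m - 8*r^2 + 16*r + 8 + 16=-8*m^3 + 46*m^2 - 62*m + r^2*(2*m - 8) + r*(6*m^2 - 28*m + 16) + 24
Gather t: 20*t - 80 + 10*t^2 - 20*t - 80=10*t^2 - 160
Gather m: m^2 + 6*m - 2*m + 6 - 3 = m^2 + 4*m + 3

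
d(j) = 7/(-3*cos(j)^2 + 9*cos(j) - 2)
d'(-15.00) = -0.55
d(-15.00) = -0.66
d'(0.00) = 0.00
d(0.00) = 1.75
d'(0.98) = 7.59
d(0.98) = 3.36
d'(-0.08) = -0.11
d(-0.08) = 1.75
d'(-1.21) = -69.85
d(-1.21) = 8.71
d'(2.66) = 0.31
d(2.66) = -0.57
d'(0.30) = 0.45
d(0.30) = 1.81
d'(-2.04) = -1.64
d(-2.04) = -1.05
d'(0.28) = 0.42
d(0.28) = 1.80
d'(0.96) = 6.74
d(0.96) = 3.22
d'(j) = 7*(-6*sin(j)*cos(j) + 9*sin(j))/(-3*cos(j)^2 + 9*cos(j) - 2)^2 = 21*(3 - 2*cos(j))*sin(j)/(3*cos(j)^2 - 9*cos(j) + 2)^2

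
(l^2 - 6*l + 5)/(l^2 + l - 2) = (l - 5)/(l + 2)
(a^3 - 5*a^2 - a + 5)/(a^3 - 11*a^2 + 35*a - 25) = (a + 1)/(a - 5)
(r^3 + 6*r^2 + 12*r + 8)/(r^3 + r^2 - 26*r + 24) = (r^3 + 6*r^2 + 12*r + 8)/(r^3 + r^2 - 26*r + 24)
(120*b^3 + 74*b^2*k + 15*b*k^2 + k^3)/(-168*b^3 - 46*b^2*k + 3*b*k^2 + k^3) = (-5*b - k)/(7*b - k)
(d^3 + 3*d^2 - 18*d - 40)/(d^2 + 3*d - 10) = (d^2 - 2*d - 8)/(d - 2)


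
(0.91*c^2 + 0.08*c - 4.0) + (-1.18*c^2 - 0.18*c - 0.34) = -0.27*c^2 - 0.1*c - 4.34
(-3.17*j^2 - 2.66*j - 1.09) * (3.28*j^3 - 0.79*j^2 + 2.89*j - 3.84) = -10.3976*j^5 - 6.2205*j^4 - 10.6351*j^3 + 5.3465*j^2 + 7.0643*j + 4.1856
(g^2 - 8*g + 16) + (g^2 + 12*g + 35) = 2*g^2 + 4*g + 51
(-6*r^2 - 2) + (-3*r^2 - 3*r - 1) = -9*r^2 - 3*r - 3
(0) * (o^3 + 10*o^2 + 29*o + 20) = 0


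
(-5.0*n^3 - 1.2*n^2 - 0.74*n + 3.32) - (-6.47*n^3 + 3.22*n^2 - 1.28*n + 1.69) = 1.47*n^3 - 4.42*n^2 + 0.54*n + 1.63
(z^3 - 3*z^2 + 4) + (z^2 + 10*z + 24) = z^3 - 2*z^2 + 10*z + 28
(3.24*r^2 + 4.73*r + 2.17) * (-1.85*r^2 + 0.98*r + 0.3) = -5.994*r^4 - 5.5753*r^3 + 1.5929*r^2 + 3.5456*r + 0.651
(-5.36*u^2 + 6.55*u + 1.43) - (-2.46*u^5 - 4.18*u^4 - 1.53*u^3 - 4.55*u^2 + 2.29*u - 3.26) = 2.46*u^5 + 4.18*u^4 + 1.53*u^3 - 0.81*u^2 + 4.26*u + 4.69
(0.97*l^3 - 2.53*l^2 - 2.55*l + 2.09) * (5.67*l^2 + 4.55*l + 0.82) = 5.4999*l^5 - 9.9316*l^4 - 25.1746*l^3 - 1.8268*l^2 + 7.4185*l + 1.7138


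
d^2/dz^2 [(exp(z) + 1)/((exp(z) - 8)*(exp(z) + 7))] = (exp(4*z) + 5*exp(3*z) + 333*exp(2*z) + 169*exp(z) + 3080)*exp(z)/(exp(6*z) - 3*exp(5*z) - 165*exp(4*z) + 335*exp(3*z) + 9240*exp(2*z) - 9408*exp(z) - 175616)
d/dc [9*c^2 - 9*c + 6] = 18*c - 9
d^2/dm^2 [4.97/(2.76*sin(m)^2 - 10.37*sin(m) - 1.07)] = (151.437888*sin(m)^4 - 426.742092*sin(m)^3 + 366.011177*sin(m)^2 + 798.337561*sin(m) - 1098.271594)/(-2.76*sin(m)^2 + 10.37*sin(m) + 1.07)^3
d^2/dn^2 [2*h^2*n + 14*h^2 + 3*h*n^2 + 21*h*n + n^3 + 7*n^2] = 6*h + 6*n + 14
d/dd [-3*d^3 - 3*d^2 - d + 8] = -9*d^2 - 6*d - 1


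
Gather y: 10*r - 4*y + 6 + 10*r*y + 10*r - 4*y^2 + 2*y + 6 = 20*r - 4*y^2 + y*(10*r - 2) + 12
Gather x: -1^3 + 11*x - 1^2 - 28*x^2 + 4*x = -28*x^2 + 15*x - 2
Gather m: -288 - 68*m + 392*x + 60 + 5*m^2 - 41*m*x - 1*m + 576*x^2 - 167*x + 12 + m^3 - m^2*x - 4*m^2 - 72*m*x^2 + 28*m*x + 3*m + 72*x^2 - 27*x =m^3 + m^2*(1 - x) + m*(-72*x^2 - 13*x - 66) + 648*x^2 + 198*x - 216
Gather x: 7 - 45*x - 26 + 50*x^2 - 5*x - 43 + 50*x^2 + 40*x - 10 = 100*x^2 - 10*x - 72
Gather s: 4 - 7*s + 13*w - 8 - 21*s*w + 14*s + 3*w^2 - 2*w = s*(7 - 21*w) + 3*w^2 + 11*w - 4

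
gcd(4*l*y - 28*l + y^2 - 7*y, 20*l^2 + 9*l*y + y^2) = 4*l + y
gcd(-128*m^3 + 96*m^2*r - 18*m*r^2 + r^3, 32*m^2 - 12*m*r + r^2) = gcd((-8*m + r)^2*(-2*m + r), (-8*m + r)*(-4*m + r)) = -8*m + r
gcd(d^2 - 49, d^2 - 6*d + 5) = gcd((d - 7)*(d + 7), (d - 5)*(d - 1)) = 1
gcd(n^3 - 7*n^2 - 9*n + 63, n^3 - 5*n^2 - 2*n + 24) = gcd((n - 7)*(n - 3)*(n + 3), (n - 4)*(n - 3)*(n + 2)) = n - 3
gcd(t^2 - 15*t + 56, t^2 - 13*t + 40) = t - 8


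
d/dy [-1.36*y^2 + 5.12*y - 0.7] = 5.12 - 2.72*y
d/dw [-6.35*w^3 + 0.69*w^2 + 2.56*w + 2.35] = -19.05*w^2 + 1.38*w + 2.56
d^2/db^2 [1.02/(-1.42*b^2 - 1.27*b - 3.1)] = (4.113456*b^2 + 3.678936*b - 1.02*(2.84*b + 1.27)*(5.68*b + 2.54) + 8.98008)/(1.42*b^2 + 1.27*b + 3.1)^3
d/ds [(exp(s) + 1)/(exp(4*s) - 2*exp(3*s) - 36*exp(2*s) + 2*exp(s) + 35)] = 3*(-exp(2*s) + 2*exp(s) + 11)*exp(s)/(exp(6*s) - 6*exp(5*s) - 57*exp(4*s) + 268*exp(3*s) + 879*exp(2*s) - 2310*exp(s) + 1225)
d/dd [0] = 0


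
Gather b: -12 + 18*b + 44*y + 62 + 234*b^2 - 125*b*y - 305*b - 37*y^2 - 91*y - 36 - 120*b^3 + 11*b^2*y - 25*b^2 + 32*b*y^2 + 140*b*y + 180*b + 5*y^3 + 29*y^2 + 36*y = -120*b^3 + b^2*(11*y + 209) + b*(32*y^2 + 15*y - 107) + 5*y^3 - 8*y^2 - 11*y + 14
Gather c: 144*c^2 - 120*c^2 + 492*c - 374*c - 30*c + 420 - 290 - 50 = 24*c^2 + 88*c + 80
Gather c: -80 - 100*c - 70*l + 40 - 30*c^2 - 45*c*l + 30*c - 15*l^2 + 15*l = -30*c^2 + c*(-45*l - 70) - 15*l^2 - 55*l - 40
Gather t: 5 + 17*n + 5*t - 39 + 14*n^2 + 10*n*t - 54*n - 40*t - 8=14*n^2 - 37*n + t*(10*n - 35) - 42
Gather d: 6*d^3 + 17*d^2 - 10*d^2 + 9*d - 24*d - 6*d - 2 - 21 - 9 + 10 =6*d^3 + 7*d^2 - 21*d - 22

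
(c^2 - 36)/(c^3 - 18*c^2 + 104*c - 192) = (c + 6)/(c^2 - 12*c + 32)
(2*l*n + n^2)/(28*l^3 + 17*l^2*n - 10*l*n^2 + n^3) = n*(2*l + n)/(28*l^3 + 17*l^2*n - 10*l*n^2 + n^3)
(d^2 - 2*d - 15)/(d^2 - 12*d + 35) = (d + 3)/(d - 7)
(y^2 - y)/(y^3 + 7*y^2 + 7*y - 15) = y/(y^2 + 8*y + 15)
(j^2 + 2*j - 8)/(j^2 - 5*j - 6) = (-j^2 - 2*j + 8)/(-j^2 + 5*j + 6)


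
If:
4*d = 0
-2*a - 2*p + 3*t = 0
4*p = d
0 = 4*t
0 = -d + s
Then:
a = 0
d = 0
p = 0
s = 0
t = 0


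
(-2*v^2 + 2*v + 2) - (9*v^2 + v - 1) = -11*v^2 + v + 3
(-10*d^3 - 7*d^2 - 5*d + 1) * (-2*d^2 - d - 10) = 20*d^5 + 24*d^4 + 117*d^3 + 73*d^2 + 49*d - 10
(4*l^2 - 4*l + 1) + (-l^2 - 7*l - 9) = 3*l^2 - 11*l - 8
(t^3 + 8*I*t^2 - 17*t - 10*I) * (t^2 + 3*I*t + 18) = t^5 + 11*I*t^4 - 23*t^3 + 83*I*t^2 - 276*t - 180*I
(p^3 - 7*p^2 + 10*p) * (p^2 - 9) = p^5 - 7*p^4 + p^3 + 63*p^2 - 90*p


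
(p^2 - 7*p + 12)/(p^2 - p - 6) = (p - 4)/(p + 2)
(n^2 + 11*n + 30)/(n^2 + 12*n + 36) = (n + 5)/(n + 6)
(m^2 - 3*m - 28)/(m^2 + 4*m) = (m - 7)/m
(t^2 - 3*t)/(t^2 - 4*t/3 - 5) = 3*t/(3*t + 5)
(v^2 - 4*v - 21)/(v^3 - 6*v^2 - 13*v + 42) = 1/(v - 2)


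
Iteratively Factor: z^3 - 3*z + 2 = (z + 2)*(z^2 - 2*z + 1) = (z - 1)*(z + 2)*(z - 1)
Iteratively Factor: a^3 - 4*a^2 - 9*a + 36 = (a - 3)*(a^2 - a - 12) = (a - 3)*(a + 3)*(a - 4)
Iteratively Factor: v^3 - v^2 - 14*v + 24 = (v - 2)*(v^2 + v - 12) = (v - 2)*(v + 4)*(v - 3)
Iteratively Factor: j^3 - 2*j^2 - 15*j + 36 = (j - 3)*(j^2 + j - 12) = (j - 3)^2*(j + 4)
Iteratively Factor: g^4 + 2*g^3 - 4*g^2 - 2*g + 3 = (g + 3)*(g^3 - g^2 - g + 1) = (g + 1)*(g + 3)*(g^2 - 2*g + 1) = (g - 1)*(g + 1)*(g + 3)*(g - 1)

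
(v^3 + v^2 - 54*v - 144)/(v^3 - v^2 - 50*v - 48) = (v + 3)/(v + 1)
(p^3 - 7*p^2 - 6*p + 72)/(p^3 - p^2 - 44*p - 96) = (p^2 - 10*p + 24)/(p^2 - 4*p - 32)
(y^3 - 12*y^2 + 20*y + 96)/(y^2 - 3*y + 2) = (y^3 - 12*y^2 + 20*y + 96)/(y^2 - 3*y + 2)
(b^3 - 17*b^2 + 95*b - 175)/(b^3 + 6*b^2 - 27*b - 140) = (b^2 - 12*b + 35)/(b^2 + 11*b + 28)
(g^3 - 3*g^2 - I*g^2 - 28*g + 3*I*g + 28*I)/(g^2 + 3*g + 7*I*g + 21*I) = (g^3 - g^2*(3 + I) + g*(-28 + 3*I) + 28*I)/(g^2 + g*(3 + 7*I) + 21*I)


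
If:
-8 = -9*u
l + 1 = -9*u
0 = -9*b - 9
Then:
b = -1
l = -9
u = 8/9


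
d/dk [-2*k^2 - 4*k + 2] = -4*k - 4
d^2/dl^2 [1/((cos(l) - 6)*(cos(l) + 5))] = (-4*sin(l)^4 + 123*sin(l)^2 + 105*cos(l)/4 + 3*cos(3*l)/4 - 57)/((cos(l) - 6)^3*(cos(l) + 5)^3)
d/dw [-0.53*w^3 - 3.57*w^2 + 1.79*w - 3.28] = -1.59*w^2 - 7.14*w + 1.79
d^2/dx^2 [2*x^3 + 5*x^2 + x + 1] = 12*x + 10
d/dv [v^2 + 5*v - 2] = 2*v + 5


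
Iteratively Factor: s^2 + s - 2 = (s - 1)*(s + 2)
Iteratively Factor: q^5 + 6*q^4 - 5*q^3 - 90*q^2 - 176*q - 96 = (q + 1)*(q^4 + 5*q^3 - 10*q^2 - 80*q - 96) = (q + 1)*(q + 4)*(q^3 + q^2 - 14*q - 24) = (q + 1)*(q + 2)*(q + 4)*(q^2 - q - 12) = (q - 4)*(q + 1)*(q + 2)*(q + 4)*(q + 3)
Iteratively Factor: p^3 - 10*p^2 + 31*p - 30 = (p - 5)*(p^2 - 5*p + 6) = (p - 5)*(p - 3)*(p - 2)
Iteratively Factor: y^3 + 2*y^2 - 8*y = (y + 4)*(y^2 - 2*y) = y*(y + 4)*(y - 2)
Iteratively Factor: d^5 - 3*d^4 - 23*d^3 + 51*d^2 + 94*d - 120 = (d - 5)*(d^4 + 2*d^3 - 13*d^2 - 14*d + 24) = (d - 5)*(d - 3)*(d^3 + 5*d^2 + 2*d - 8) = (d - 5)*(d - 3)*(d - 1)*(d^2 + 6*d + 8) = (d - 5)*(d - 3)*(d - 1)*(d + 4)*(d + 2)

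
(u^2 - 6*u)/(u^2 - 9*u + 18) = u/(u - 3)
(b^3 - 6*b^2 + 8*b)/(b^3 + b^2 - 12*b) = (b^2 - 6*b + 8)/(b^2 + b - 12)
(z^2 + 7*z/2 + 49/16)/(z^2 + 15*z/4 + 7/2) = (z + 7/4)/(z + 2)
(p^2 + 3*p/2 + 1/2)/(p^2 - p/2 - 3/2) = (2*p + 1)/(2*p - 3)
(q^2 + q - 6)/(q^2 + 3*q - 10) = (q + 3)/(q + 5)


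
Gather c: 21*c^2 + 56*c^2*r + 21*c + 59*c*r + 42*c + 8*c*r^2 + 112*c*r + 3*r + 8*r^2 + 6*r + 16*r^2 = c^2*(56*r + 21) + c*(8*r^2 + 171*r + 63) + 24*r^2 + 9*r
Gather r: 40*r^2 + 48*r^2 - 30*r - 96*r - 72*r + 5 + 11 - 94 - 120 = 88*r^2 - 198*r - 198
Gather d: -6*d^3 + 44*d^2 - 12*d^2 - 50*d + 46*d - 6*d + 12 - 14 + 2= -6*d^3 + 32*d^2 - 10*d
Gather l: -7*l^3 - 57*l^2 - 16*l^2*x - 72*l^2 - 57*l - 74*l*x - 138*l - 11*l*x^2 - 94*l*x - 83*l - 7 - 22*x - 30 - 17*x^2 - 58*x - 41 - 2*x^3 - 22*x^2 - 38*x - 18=-7*l^3 + l^2*(-16*x - 129) + l*(-11*x^2 - 168*x - 278) - 2*x^3 - 39*x^2 - 118*x - 96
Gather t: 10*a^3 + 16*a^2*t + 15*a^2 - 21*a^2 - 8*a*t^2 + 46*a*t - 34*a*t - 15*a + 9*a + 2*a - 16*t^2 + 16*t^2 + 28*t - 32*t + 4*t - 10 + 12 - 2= 10*a^3 - 6*a^2 - 8*a*t^2 - 4*a + t*(16*a^2 + 12*a)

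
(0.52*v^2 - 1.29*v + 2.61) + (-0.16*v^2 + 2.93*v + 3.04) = 0.36*v^2 + 1.64*v + 5.65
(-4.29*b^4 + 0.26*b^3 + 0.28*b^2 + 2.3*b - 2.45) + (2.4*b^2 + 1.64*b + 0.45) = -4.29*b^4 + 0.26*b^3 + 2.68*b^2 + 3.94*b - 2.0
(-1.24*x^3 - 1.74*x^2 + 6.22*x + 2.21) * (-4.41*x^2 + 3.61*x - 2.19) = 5.4684*x^5 + 3.197*x^4 - 30.996*x^3 + 16.5187*x^2 - 5.6437*x - 4.8399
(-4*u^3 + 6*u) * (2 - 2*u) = 8*u^4 - 8*u^3 - 12*u^2 + 12*u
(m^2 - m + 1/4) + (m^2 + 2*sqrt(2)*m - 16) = 2*m^2 - m + 2*sqrt(2)*m - 63/4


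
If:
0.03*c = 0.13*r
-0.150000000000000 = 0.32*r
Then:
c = -2.03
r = -0.47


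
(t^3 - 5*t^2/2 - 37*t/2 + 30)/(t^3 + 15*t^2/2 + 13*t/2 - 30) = (t - 5)/(t + 5)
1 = 1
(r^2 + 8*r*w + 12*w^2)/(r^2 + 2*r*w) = (r + 6*w)/r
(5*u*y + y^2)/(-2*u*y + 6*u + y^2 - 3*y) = y*(5*u + y)/(-2*u*y + 6*u + y^2 - 3*y)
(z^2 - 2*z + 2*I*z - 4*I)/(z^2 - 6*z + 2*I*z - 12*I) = (z - 2)/(z - 6)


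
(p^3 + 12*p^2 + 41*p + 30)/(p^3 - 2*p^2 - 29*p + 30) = (p^2 + 7*p + 6)/(p^2 - 7*p + 6)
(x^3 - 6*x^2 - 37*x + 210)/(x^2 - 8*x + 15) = (x^2 - x - 42)/(x - 3)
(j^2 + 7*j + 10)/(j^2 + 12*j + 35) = (j + 2)/(j + 7)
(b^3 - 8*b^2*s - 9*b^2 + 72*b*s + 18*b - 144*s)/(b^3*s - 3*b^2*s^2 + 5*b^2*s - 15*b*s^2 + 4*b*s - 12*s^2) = (b^3 - 8*b^2*s - 9*b^2 + 72*b*s + 18*b - 144*s)/(s*(b^3 - 3*b^2*s + 5*b^2 - 15*b*s + 4*b - 12*s))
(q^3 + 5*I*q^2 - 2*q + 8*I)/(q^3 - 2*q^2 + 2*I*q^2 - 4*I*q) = (q^2 + 3*I*q + 4)/(q*(q - 2))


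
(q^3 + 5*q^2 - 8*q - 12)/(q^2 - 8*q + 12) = (q^2 + 7*q + 6)/(q - 6)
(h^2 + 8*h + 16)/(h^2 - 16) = (h + 4)/(h - 4)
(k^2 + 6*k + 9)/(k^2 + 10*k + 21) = (k + 3)/(k + 7)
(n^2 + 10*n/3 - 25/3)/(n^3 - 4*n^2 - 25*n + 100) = (n - 5/3)/(n^2 - 9*n + 20)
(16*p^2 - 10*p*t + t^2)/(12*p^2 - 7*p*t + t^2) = (16*p^2 - 10*p*t + t^2)/(12*p^2 - 7*p*t + t^2)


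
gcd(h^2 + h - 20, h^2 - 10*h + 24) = h - 4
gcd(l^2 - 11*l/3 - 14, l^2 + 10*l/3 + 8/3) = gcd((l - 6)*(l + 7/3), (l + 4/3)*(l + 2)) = 1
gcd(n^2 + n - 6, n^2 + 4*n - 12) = n - 2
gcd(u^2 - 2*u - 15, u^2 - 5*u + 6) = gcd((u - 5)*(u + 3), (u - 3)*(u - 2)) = 1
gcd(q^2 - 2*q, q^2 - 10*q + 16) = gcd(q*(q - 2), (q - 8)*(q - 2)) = q - 2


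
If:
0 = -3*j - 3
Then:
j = -1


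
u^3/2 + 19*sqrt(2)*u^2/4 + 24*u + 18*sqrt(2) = (u/2 + sqrt(2))*(u + 3*sqrt(2)/2)*(u + 6*sqrt(2))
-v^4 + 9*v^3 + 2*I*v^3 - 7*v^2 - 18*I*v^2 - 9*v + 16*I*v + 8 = (v - 8)*(v - 1)*(I*v + 1)^2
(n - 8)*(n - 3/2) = n^2 - 19*n/2 + 12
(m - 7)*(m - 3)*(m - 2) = m^3 - 12*m^2 + 41*m - 42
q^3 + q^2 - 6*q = q*(q - 2)*(q + 3)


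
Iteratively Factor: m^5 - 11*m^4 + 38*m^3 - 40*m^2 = (m - 2)*(m^4 - 9*m^3 + 20*m^2) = (m - 5)*(m - 2)*(m^3 - 4*m^2) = (m - 5)*(m - 4)*(m - 2)*(m^2) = m*(m - 5)*(m - 4)*(m - 2)*(m)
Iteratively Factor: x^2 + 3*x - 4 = (x - 1)*(x + 4)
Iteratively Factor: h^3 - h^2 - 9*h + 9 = (h + 3)*(h^2 - 4*h + 3) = (h - 1)*(h + 3)*(h - 3)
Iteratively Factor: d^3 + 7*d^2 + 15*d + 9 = (d + 3)*(d^2 + 4*d + 3) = (d + 3)^2*(d + 1)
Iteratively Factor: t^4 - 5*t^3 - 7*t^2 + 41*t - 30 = (t - 1)*(t^3 - 4*t^2 - 11*t + 30) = (t - 5)*(t - 1)*(t^2 + t - 6) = (t - 5)*(t - 1)*(t + 3)*(t - 2)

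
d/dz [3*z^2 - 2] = 6*z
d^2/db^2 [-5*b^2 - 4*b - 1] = -10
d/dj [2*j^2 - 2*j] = 4*j - 2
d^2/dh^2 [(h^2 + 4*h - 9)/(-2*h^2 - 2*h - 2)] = 3*(-h^3 + 10*h^2 + 13*h + 1)/(h^6 + 3*h^5 + 6*h^4 + 7*h^3 + 6*h^2 + 3*h + 1)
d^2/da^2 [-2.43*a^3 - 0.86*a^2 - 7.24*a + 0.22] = -14.58*a - 1.72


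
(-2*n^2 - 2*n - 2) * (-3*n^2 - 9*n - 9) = 6*n^4 + 24*n^3 + 42*n^2 + 36*n + 18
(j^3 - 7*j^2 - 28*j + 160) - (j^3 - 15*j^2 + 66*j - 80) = 8*j^2 - 94*j + 240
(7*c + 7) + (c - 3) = 8*c + 4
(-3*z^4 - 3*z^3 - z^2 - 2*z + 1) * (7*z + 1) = -21*z^5 - 24*z^4 - 10*z^3 - 15*z^2 + 5*z + 1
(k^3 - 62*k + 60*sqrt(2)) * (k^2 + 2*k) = k^5 + 2*k^4 - 62*k^3 - 124*k^2 + 60*sqrt(2)*k^2 + 120*sqrt(2)*k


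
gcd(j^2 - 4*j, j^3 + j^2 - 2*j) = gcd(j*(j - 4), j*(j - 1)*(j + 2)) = j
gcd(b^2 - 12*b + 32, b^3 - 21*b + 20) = b - 4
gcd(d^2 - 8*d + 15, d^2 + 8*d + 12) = 1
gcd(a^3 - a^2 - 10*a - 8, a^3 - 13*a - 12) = a^2 - 3*a - 4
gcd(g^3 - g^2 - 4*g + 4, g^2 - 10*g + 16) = g - 2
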